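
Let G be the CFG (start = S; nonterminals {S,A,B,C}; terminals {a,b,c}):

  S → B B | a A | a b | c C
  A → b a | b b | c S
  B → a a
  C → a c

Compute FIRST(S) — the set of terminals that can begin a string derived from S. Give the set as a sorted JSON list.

FIRST sets, iterate to fixpoint:
[1]
  A via A→b a: +{b}
  A via A→c S: +{c}
  B via B→a a: +{a}
  C via C→a c: +{a}
  S via S→B B: +{a}
  S via S→c C: +{c}
  FIRST[S]={a,c}  FIRST[A]={b,c}  FIRST[B]={a}  FIRST[C]={a}
[2] (stable)
  FIRST[S]={a,c}  FIRST[A]={b,c}  FIRST[B]={a}  FIRST[C]={a}

FIRST(S) = ["a", "c"]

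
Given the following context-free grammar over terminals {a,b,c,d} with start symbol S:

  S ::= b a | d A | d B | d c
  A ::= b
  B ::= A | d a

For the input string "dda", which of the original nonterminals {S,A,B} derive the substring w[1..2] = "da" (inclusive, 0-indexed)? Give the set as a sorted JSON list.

CNF form of G:
  S -> T0 A | T0 B | T0 T3 | T2 T1
  A -> b
  B -> T0 T1 | b
  T0 -> d
  T1 -> a
  T2 -> b
  T3 -> c

Fill CYK table bottom-up (cells [i..j] with 1 ≤ i ≤ j ≤ 2 only):
  T[1,1] 'd' = {T0}  orig:{}
  T[2,2] 'a' = {T1}  orig:{}
  T[1,2] 'da' = {B}

Original NTs in T[1,2] deriving "da": ["B"]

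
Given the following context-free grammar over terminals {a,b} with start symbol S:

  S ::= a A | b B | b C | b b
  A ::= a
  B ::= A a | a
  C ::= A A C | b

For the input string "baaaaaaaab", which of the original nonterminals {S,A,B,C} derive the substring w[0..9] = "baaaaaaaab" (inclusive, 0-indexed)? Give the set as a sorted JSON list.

Convert to CNF:
  S -> T0 A | T1 B | T1 C | T1 T1
  A -> a
  B -> A T0 | a
  C -> A X2 | b
  T0 -> a
  T1 -> b
  X2 -> A C

Fill CYK table bottom-up — only the sub-triangle for w[0..9]:
  [0..0]={C,T1}  "b"  orig:{C}
  [1..1]={A,B,T0}  "a"  orig:{A,B}
  [2..2]={A,B,T0}  "a"  orig:{A,B}
  [3..3]={A,B,T0}  "a"  orig:{A,B}
  [4..4]={A,B,T0}  "a"  orig:{A,B}
  [5..5]={A,B,T0}  "a"  orig:{A,B}
  [6..6]={A,B,T0}  "a"  orig:{A,B}
  [7..7]={A,B,T0}  "a"  orig:{A,B}
  [8..8]={A,B,T0}  "a"  orig:{A,B}
  [9..9]={C,T1}  "b"  orig:{C}
  [0..1]={S}  "ba"
  [1..2]={B,S}  "aa"
  [2..3]={B,S}  "aa"
  [3..4]={B,S}  "aa"
  [4..5]={B,S}  "aa"
  [5..6]={B,S}  "aa"
  [6..7]={B,S}  "aa"
  [7..8]={B,S}  "aa"
  [8..9]={X2}  "ab"  orig:{}
  [0..2]={S}  "baa"
  [1..3]=∅  "aaa"
  [2..4]=∅  "aaa"
  [3..5]=∅  "aaa"
  [4..6]=∅  "aaa"
  [5..7]=∅  "aaa"
  [6..8]=∅  "aaa"
  [7..9]={C}  "aab"
  [0..3]=∅  "baaa"
  [1..4]=∅  "aaaa"
  [2..5]=∅  "aaaa"
  [3..6]=∅  "aaaa"
  [4..7]=∅  "aaaa"
  [5..8]=∅  "aaaa"
  [6..9]={X2}  "aaab"  orig:{}
  [0..4]=∅  "baaaa"
  [1..5]=∅  "aaaaa"
  [2..6]=∅  "aaaaa"
  [3..7]=∅  "aaaaa"
  [4..8]=∅  "aaaaa"
  [5..9]={C}  "aaaab"
  [0..5]=∅  "baaaaa"
  [1..6]=∅  "aaaaaa"
  [2..7]=∅  "aaaaaa"
  [3..8]=∅  "aaaaaa"
  [4..9]={X2}  "aaaaab"  orig:{}
  [0..6]=∅  "baaaaaa"
  [1..7]=∅  "aaaaaaa"
  [2..8]=∅  "aaaaaaa"
  [3..9]={C}  "aaaaaab"
  [0..7]=∅  "baaaaaaa"
  [1..8]=∅  "aaaaaaaa"
  [2..9]={X2}  "aaaaaaab"  orig:{}
  [0..8]=∅  "baaaaaaaa"
  [1..9]={C}  "aaaaaaaab"
  [0..9]={S}  "baaaaaaaab"

Original NTs in T[0,9] deriving "baaaaaaaab": ["S"]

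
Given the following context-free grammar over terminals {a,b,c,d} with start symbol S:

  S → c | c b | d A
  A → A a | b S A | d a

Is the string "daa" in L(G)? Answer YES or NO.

CNF form of G:
  S -> T2 A | T3 T1 | c
  A -> A T0 | T1 X4 | T2 T0
  T0 -> a
  T1 -> b
  T2 -> d
  T3 -> c
  X4 -> S A

CYK table (by increasing span):
  cell(0,0) d: {T2}  orig:{}
  cell(1,1) a: {T0}  orig:{}
  cell(2,2) a: {T0}  orig:{}
  cell(0,1) da: {A}
  cell(1,2) aa: ∅
  cell(0,2) daa: {A}

S ∉ T[0,2] ⇒ NO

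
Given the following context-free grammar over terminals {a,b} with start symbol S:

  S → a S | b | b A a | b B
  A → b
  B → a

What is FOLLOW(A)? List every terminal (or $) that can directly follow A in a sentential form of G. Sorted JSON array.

Compute FIRST by fixpoint:
pass 1:
  A via A→b: +{b}
  B via B→a: +{a}
  S via S→a S: +{a}
  S via S→b: +{b}
  FIRST(S)={a,b}  FIRST(A)={b}  FIRST(B)={a}
pass 2: (stable)
  FIRST(S)={a,b}  FIRST(A)={b}  FIRST(B)={a}

Compute FOLLOW by fixpoint:
FOLLOW(S) := {$}
iter 1:
  S→b A a: FOLLOW(A) ⊇ FIRST(a) = {a}; new: +{a}
  S→b B: FOLLOW(B) ⊇ FOLLOW(S) ⊇ {$}; new: +{$}
  FOLLOW(S)={$}  FOLLOW(A)={a}  FOLLOW(B)={$}
iter 2: done
  FOLLOW(S)={$}  FOLLOW(A)={a}  FOLLOW(B)={$}

FOLLOW(A) = ["a"]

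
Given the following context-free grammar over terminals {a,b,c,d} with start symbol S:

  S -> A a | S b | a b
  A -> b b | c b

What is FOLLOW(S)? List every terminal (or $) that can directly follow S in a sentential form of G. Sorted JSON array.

Compute FIRST by fixpoint:
[1]
  A via A→b b: +{b}
  A via A→c b: +{c}
  S via S→A a: +{b,c}
  S via S→a b: +{a}
  FIRST(S)={a,b,c}  FIRST(A)={b,c}
[2] done
  FIRST(S)={a,b,c}  FIRST(A)={b,c}

FOLLOW sets:
FOLLOW(S) := {$}
pass 1:
  S→A a: FOLLOW(A) ⊇ FIRST(a) = {a}; new: +{a}
  S→S b: FOLLOW(S) ⊇ FIRST(b) = {b}; new: +{b}
  S: {$,b}  A: {a}
pass 2: (no change)
  S: {$,b}  A: {a}

FOLLOW(S) = ["$", "b"]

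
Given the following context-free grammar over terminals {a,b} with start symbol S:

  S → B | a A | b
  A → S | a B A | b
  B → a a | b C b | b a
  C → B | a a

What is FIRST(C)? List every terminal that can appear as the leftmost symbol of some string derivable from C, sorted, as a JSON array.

FIRST iteration:
iter 1:
  A via A→a B A: +{a}
  A via A→b: +{b}
  B via B→a a: +{a}
  B via B→b C b: +{b}
  C via C→B: +{a,b}
  S via S→B: +{a,b}
  FIRST(S)={a,b}  FIRST(A)={a,b}  FIRST(B)={a,b}  FIRST(C)={a,b}
iter 2: — fixpoint
  FIRST(S)={a,b}  FIRST(A)={a,b}  FIRST(B)={a,b}  FIRST(C)={a,b}

FIRST(C) = ["a", "b"]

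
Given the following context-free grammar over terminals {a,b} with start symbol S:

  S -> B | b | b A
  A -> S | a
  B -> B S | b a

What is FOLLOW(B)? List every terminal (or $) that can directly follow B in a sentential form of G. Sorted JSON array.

FIRST iteration:
[1]
  A via A→a: +{a}
  B via B→b a: +{b}
  S via S→B: +{b}
  FIRST[S]={b}  FIRST[A]={a}  FIRST[B]={b}
[2]
  A via A→S: +{b}
  FIRST[S]={b}  FIRST[A]={a,b}  FIRST[B]={b}
[3] — fixpoint
  FIRST[S]={b}  FIRST[A]={a,b}  FIRST[B]={b}

FOLLOW sets:
initialize: $ ∈ FOLLOW(S)
round 1:
  B→B S: FOLLOW(B) ⊇ FIRST(S) = {b}; new: +{b}
  B→B S: FOLLOW(S) ⊇ FOLLOW(B) ⊇ {b}; new: +{b}
  S→B: FOLLOW(B) ⊇ FOLLOW(S) ⊇ {$,b}; new: +{$}
  S→b A: FOLLOW(A) ⊇ FOLLOW(S) ⊇ {$,b}; new: +{$,b}
  FOLLOW[S]={$,b}  FOLLOW[A]={$,b}  FOLLOW[B]={$,b}
round 2: — fixpoint
  FOLLOW[S]={$,b}  FOLLOW[A]={$,b}  FOLLOW[B]={$,b}

FOLLOW(B) = ["$", "b"]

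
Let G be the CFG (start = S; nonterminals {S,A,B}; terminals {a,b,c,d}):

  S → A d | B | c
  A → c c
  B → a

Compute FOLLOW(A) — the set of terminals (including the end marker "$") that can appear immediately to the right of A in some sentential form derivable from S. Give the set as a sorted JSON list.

Compute FIRST by fixpoint:
round 1:
  A via A→c c: +{c}
  B via B→a: +{a}
  S via S→A d: +{c}
  S via S→B: +{a}
  FIRST[S]={a,c}  FIRST[A]={c}  FIRST[B]={a}
round 2: — fixpoint
  FIRST[S]={a,c}  FIRST[A]={c}  FIRST[B]={a}

FOLLOW sets:
seed FOLLOW(S) with $
pass 1:
  S→A d: FOLLOW(A) ⊇ FIRST(d) = {d}; new: +{d}
  S→B: FOLLOW(B) ⊇ FOLLOW(S) ⊇ {$}; new: +{$}
  FOLLOW[S]={$}  FOLLOW[A]={d}  FOLLOW[B]={$}
pass 2: (stable)
  FOLLOW[S]={$}  FOLLOW[A]={d}  FOLLOW[B]={$}

FOLLOW(A) = ["d"]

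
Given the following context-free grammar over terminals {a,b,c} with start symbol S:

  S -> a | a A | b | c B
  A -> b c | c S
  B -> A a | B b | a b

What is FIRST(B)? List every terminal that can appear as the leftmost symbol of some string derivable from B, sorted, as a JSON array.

Compute FIRST by fixpoint:
[1]
  A via A→b c: +{b}
  A via A→c S: +{c}
  B via B→A a: +{b,c}
  B via B→a b: +{a}
  S via S→a: +{a}
  S via S→b: +{b}
  S via S→c B: +{c}
  FIRST[S]={a,b,c}  FIRST[A]={b,c}  FIRST[B]={a,b,c}
[2] (stable)
  FIRST[S]={a,b,c}  FIRST[A]={b,c}  FIRST[B]={a,b,c}

FIRST(B) = ["a", "b", "c"]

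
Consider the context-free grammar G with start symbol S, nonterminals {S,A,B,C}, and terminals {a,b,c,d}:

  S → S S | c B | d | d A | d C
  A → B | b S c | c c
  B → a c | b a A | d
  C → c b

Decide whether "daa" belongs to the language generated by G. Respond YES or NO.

CNF form of G:
  S -> S S | T1 B | T3 A | T3 C | d
  A -> T0 T1 | T1 T1 | T2 X4 | T2 X5 | d
  B -> T0 T1 | T2 X6 | d
  C -> T1 T2
  T0 -> a
  T1 -> c
  T2 -> b
  T3 -> d
  X4 -> S T1
  X5 -> T0 A
  X6 -> T0 A

CYK table (by increasing span):
  cell(0,0) d: {A,B,S,T3}  orig:{A,B,S}
  cell(1,1) a: {T0}  orig:{}
  cell(2,2) a: {T0}  orig:{}
  cell(0,1) da: ∅
  cell(1,2) aa: ∅
  cell(0,2) daa: ∅

S ∉ T[0,2] ⇒ NO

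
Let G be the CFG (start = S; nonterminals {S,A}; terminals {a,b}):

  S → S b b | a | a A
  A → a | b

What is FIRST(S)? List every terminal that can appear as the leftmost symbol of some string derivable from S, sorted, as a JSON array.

FIRST iteration:
iter 1:
  A via A→a: +{a}
  A via A→b: +{b}
  S via S→a: +{a}
  S: {a}  A: {a,b}
iter 2: done
  S: {a}  A: {a,b}

FIRST(S) = ["a"]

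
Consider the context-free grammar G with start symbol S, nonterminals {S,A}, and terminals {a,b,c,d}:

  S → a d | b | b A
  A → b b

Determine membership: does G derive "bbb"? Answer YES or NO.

Convert to CNF:
  S -> T0 A | T1 T2 | b
  A -> T0 T0
  T0 -> b
  T1 -> a
  T2 -> d

CYK table (by increasing span):
  cell(0,0) b: {S,T0}  orig:{S}
  cell(1,1) b: {S,T0}  orig:{S}
  cell(2,2) b: {S,T0}  orig:{S}
  cell(0,1) bb: {A}
  cell(1,2) bb: {A}
  cell(0,2) bbb: {S}

S ∈ T[0,2] ⇒ YES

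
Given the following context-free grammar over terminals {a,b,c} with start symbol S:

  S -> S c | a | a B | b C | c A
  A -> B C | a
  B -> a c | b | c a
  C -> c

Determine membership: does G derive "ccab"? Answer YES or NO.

Convert to CNF:
  S -> S T1 | T0 B | T1 A | T2 C | a
  A -> B C | a
  B -> T0 T1 | T1 T0 | b
  C -> c
  T0 -> a
  T1 -> c
  T2 -> b

CYK fill:
  cell(0,0) c: {C,T1}  orig:{C}
  cell(1,1) c: {C,T1}  orig:{C}
  cell(2,2) a: {A,S,T0}  orig:{A,S}
  cell(3,3) b: {B,T2}  orig:{B}
  cell(0,1) cc: ∅
  cell(1,2) ca: {B,S}
  cell(2,3) ab: {S}
  cell(0,2) cca: ∅
  cell(1,3) cab: ∅
  cell(0,3) ccab: ∅

S ∉ T[0,3] ⇒ NO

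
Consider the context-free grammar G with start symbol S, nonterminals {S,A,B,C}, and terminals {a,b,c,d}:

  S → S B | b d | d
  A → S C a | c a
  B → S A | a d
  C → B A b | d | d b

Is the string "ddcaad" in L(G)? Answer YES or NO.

Convert to CNF:
  S -> S B | T3 T2 | d
  A -> S X4 | T1 T0
  B -> S A | T0 T2
  C -> B X5 | T2 T3 | d
  T0 -> a
  T1 -> c
  T2 -> d
  T3 -> b
  X4 -> C T0
  X5 -> A T3

Fill CYK table bottom-up:
  T[0,0] 'd' = {C,S,T2}  orig:{C,S}
  T[1,1] 'd' = {C,S,T2}  orig:{C,S}
  T[2,2] 'c' = {T1}  orig:{}
  T[3,3] 'a' = {T0}  orig:{}
  T[4,4] 'a' = {T0}  orig:{}
  T[5,5] 'd' = {C,S,T2}  orig:{C,S}
  T[0,1] 'dd' = ∅
  T[1,2] 'dc' = ∅
  T[2,3] 'ca' = {A}
  T[3,4] 'aa' = ∅
  T[4,5] 'ad' = {B}
  T[0,2] 'ddc' = ∅
  T[1,3] 'dca' = {B}
  T[2,4] 'caa' = ∅
  T[3,5] 'aad' = ∅
  T[0,3] 'ddca' = {S}
  T[1,4] 'dcaa' = ∅
  T[2,5] 'caad' = ∅
  T[0,4] 'ddcaa' = ∅
  T[1,5] 'dcaad' = ∅
  T[0,5] 'ddcaad' = {S}

S ∈ T[0,5] ⇒ YES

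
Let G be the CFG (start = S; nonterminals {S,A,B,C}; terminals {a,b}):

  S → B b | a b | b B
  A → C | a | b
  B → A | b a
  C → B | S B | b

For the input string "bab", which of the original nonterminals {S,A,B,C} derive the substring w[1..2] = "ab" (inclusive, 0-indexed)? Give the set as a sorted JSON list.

CNF form of G:
  S -> B T0 | T0 B | T1 T0
  A -> S B | T0 T1 | a | b
  B -> S B | T0 T1 | a | b
  C -> S B | T0 T1 | a | b
  T0 -> b
  T1 -> a

Fill CYK table bottom-up (cells [i..j] with 1 ≤ i ≤ j ≤ 2 only):
  [1..1]={A,B,C,T1}  "a"  orig:{A,B,C}
  [2..2]={A,B,C,T0}  "b"  orig:{A,B,C}
  [1..2]={S}  "ab"

Original NTs in T[1,2] deriving "ab": ["S"]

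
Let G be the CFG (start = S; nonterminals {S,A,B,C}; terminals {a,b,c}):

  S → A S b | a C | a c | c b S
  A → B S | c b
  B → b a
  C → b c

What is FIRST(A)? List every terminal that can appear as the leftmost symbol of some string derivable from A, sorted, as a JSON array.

Compute FIRST by fixpoint:
[1]
  A via A→c b: +{c}
  B via B→b a: +{b}
  C via C→b c: +{b}
  S via S→A S b: +{c}
  S via S→a C: +{a}
  FIRST(S)={a,c}  FIRST(A)={c}  FIRST(B)={b}  FIRST(C)={b}
[2]
  A via A→B S: +{b}
  S via S→A S b: +{b}
  FIRST(S)={a,b,c}  FIRST(A)={b,c}  FIRST(B)={b}  FIRST(C)={b}
[3] — fixpoint
  FIRST(S)={a,b,c}  FIRST(A)={b,c}  FIRST(B)={b}  FIRST(C)={b}

FIRST(A) = ["b", "c"]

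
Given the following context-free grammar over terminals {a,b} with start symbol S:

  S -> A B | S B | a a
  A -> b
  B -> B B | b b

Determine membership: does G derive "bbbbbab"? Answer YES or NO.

CNF form of G:
  S -> A B | S B | T1 T1
  A -> b
  B -> B B | T0 T0
  T0 -> b
  T1 -> a

Fill CYK table bottom-up:
  cell(0,0) b: {A,T0}  orig:{A}
  cell(1,1) b: {A,T0}  orig:{A}
  cell(2,2) b: {A,T0}  orig:{A}
  cell(3,3) b: {A,T0}  orig:{A}
  cell(4,4) b: {A,T0}  orig:{A}
  cell(5,5) a: {T1}  orig:{}
  cell(6,6) b: {A,T0}  orig:{A}
  cell(0,1) bb: {B}
  cell(1,2) bb: {B}
  cell(2,3) bb: {B}
  cell(3,4) bb: {B}
  cell(4,5) ba: ∅
  cell(5,6) ab: ∅
  cell(0,2) bbb: {S}
  cell(1,3) bbb: {S}
  cell(2,4) bbb: {S}
  cell(3,5) bba: ∅
  cell(4,6) bab: ∅
  cell(0,3) bbbb: {B}
  cell(1,4) bbbb: {B}
  cell(2,5) bbba: ∅
  cell(3,6) bbab: ∅
  cell(0,4) bbbbb: {S}
  cell(1,5) bbbba: ∅
  cell(2,6) bbbab: ∅
  cell(0,5) bbbbba: ∅
  cell(1,6) bbbbab: ∅
  cell(0,6) bbbbbab: ∅

S ∉ T[0,6] ⇒ NO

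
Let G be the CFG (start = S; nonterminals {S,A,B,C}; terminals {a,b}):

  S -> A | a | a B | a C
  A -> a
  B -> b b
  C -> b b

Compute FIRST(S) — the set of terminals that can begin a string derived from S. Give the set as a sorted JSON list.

Compute FIRST by fixpoint:
[1]
  A via A→a: +{a}
  B via B→b b: +{b}
  C via C→b b: +{b}
  S via S→A: +{a}
  FIRST(S)={a}  FIRST(A)={a}  FIRST(B)={b}  FIRST(C)={b}
[2] — fixpoint
  FIRST(S)={a}  FIRST(A)={a}  FIRST(B)={b}  FIRST(C)={b}

FIRST(S) = ["a"]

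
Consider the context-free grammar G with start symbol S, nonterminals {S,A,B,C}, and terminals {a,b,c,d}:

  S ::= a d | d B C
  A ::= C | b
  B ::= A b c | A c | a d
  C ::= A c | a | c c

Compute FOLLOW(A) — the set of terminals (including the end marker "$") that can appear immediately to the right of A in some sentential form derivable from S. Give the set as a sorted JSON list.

Compute FIRST by fixpoint:
iter 1:
  A via A→b: +{b}
  B via B→A b c: +{b}
  B via B→a d: +{a}
  C via C→A c: +{b}
  C via C→a: +{a}
  C via C→c c: +{c}
  S via S→a d: +{a}
  S via S→d B C: +{d}
  S: {a,d}  A: {b}  B: {a,b}  C: {a,b,c}
iter 2:
  A via A→C: +{a,c}
  B via B→A b c: +{c}
  S: {a,d}  A: {a,b,c}  B: {a,b,c}  C: {a,b,c}
iter 3: (stable)
  S: {a,d}  A: {a,b,c}  B: {a,b,c}  C: {a,b,c}

Compute FOLLOW by fixpoint:
seed FOLLOW(S) with $
pass 1:
  B→A b c: FOLLOW(A) ⊇ FIRST(b) = {b}; new: +{b}
  B→A c: FOLLOW(A) ⊇ FIRST(c) = {c}; new: +{c}
  S→d B C: FOLLOW(B) ⊇ FIRST(C) = {a,b,c}; new: +{a,b,c}
  S→d B C: FOLLOW(C) ⊇ FOLLOW(S) ⊇ {$}; new: +{$}
  S: {$}  A: {b,c}  B: {a,b,c}  C: {$}
pass 2:
  A→C: FOLLOW(C) ⊇ FOLLOW(A) ⊇ {b,c}; new: +{b,c}
  S: {$}  A: {b,c}  B: {a,b,c}  C: {$,b,c}
pass 3: — fixpoint
  S: {$}  A: {b,c}  B: {a,b,c}  C: {$,b,c}

FOLLOW(A) = ["b", "c"]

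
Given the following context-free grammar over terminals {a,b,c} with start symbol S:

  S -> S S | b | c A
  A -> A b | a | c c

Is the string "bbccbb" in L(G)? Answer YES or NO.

Convert to CNF:
  S -> S S | T1 A | b
  A -> A T0 | T1 T1 | a
  T0 -> b
  T1 -> c

CYK fill:
  [0..0]={S,T0}  "b"  orig:{S}
  [1..1]={S,T0}  "b"  orig:{S}
  [2..2]={T1}  "c"  orig:{}
  [3..3]={T1}  "c"  orig:{}
  [4..4]={S,T0}  "b"  orig:{S}
  [5..5]={S,T0}  "b"  orig:{S}
  [0..1]={S}  "bb"
  [1..2]=∅  "bc"
  [2..3]={A}  "cc"
  [3..4]=∅  "cb"
  [4..5]={S}  "bb"
  [0..2]=∅  "bbc"
  [1..3]=∅  "bcc"
  [2..4]={A}  "ccb"
  [3..5]=∅  "cbb"
  [0..3]=∅  "bbcc"
  [1..4]=∅  "bccb"
  [2..5]={A}  "ccbb"
  [0..4]=∅  "bbccb"
  [1..5]=∅  "bccbb"
  [0..5]=∅  "bbccbb"

S ∉ T[0,5] ⇒ NO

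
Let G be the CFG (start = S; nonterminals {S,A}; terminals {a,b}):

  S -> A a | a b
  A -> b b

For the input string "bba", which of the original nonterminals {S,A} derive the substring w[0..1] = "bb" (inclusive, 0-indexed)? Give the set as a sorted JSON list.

CNF form of G:
  S -> A T1 | T1 T0
  A -> T0 T0
  T0 -> b
  T1 -> a

CYK fill, restricted to cells inside w[0..1]:
  T[0,0] 'b' = {T0}  orig:{}
  T[1,1] 'b' = {T0}  orig:{}
  T[0,1] 'bb' = {A}

Original NTs in T[0,1] deriving "bb": ["A"]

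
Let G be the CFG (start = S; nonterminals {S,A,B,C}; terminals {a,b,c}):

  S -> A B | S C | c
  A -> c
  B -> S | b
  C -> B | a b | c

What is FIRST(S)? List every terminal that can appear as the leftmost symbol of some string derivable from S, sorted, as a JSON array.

FIRST iteration:
pass 1:
  A via A→c: +{c}
  B via B→b: +{b}
  C via C→B: +{b}
  C via C→a b: +{a}
  C via C→c: +{c}
  S via S→A B: +{c}
  S: {c}  A: {c}  B: {b}  C: {a,b,c}
pass 2:
  B via B→S: +{c}
  S: {c}  A: {c}  B: {b,c}  C: {a,b,c}
pass 3: done
  S: {c}  A: {c}  B: {b,c}  C: {a,b,c}

FIRST(S) = ["c"]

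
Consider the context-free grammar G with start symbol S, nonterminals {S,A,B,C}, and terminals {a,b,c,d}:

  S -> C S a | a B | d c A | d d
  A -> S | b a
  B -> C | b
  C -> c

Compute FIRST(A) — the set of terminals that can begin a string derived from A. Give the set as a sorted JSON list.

FIRST sets, iterate to fixpoint:
[1]
  A via A→b a: +{b}
  B via B→b: +{b}
  C via C→c: +{c}
  S via S→C S a: +{c}
  S via S→a B: +{a}
  S via S→d c A: +{d}
  FIRST[S]={a,c,d}  FIRST[A]={b}  FIRST[B]={b}  FIRST[C]={c}
[2]
  A via A→S: +{a,c,d}
  B via B→C: +{c}
  FIRST[S]={a,c,d}  FIRST[A]={a,b,c,d}  FIRST[B]={b,c}  FIRST[C]={c}
[3] (stable)
  FIRST[S]={a,c,d}  FIRST[A]={a,b,c,d}  FIRST[B]={b,c}  FIRST[C]={c}

FIRST(A) = ["a", "b", "c", "d"]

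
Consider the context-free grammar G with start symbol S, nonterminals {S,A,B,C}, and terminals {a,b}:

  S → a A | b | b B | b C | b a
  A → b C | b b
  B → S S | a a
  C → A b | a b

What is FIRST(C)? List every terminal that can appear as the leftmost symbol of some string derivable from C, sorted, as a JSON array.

FIRST iteration:
round 1:
  A via A→b C: +{b}
  B via B→a a: +{a}
  C via C→A b: +{b}
  C via C→a b: +{a}
  S via S→a A: +{a}
  S via S→b: +{b}
  S: {a,b}  A: {b}  B: {a}  C: {a,b}
round 2:
  B via B→S S: +{b}
  S: {a,b}  A: {b}  B: {a,b}  C: {a,b}
round 3: (stable)
  S: {a,b}  A: {b}  B: {a,b}  C: {a,b}

FIRST(C) = ["a", "b"]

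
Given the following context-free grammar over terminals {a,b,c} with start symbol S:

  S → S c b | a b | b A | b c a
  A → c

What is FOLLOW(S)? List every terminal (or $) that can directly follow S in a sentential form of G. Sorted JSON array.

FIRST sets, iterate to fixpoint:
[1]
  A via A→c: +{c}
  S via S→a b: +{a}
  S via S→b A: +{b}
  FIRST[S]={a,b}  FIRST[A]={c}
[2] — fixpoint
  FIRST[S]={a,b}  FIRST[A]={c}

FOLLOW sets:
seed FOLLOW(S) with $
round 1:
  S→S c b: FOLLOW(S) ⊇ FIRST(c) = {c}; new: +{c}
  S→b A: FOLLOW(A) ⊇ FOLLOW(S) ⊇ {$,c}; new: +{$,c}
  FOLLOW(S)={$,c}  FOLLOW(A)={$,c}
round 2: (no change)
  FOLLOW(S)={$,c}  FOLLOW(A)={$,c}

FOLLOW(S) = ["$", "c"]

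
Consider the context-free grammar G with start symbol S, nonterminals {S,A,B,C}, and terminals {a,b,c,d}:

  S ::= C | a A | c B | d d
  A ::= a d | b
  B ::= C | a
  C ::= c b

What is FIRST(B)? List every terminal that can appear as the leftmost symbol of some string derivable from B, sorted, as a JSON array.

Compute FIRST by fixpoint:
iter 1:
  A via A→a d: +{a}
  A via A→b: +{b}
  B via B→a: +{a}
  C via C→c b: +{c}
  S via S→C: +{c}
  S via S→a A: +{a}
  S via S→d d: +{d}
  FIRST(S)={a,c,d}  FIRST(A)={a,b}  FIRST(B)={a}  FIRST(C)={c}
iter 2:
  B via B→C: +{c}
  FIRST(S)={a,c,d}  FIRST(A)={a,b}  FIRST(B)={a,c}  FIRST(C)={c}
iter 3: done
  FIRST(S)={a,c,d}  FIRST(A)={a,b}  FIRST(B)={a,c}  FIRST(C)={c}

FIRST(B) = ["a", "c"]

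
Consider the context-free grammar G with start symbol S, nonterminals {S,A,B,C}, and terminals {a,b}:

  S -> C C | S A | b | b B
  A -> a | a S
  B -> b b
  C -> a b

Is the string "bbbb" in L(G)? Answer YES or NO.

CNF form of G:
  S -> C C | S A | T1 B | b
  A -> T0 S | a
  B -> T1 T1
  C -> T0 T1
  T0 -> a
  T1 -> b

Fill CYK table bottom-up:
  T[0,0] 'b' = {S,T1}  orig:{S}
  T[1,1] 'b' = {S,T1}  orig:{S}
  T[2,2] 'b' = {S,T1}  orig:{S}
  T[3,3] 'b' = {S,T1}  orig:{S}
  T[0,1] 'bb' = {B}
  T[1,2] 'bb' = {B}
  T[2,3] 'bb' = {B}
  T[0,2] 'bbb' = {S}
  T[1,3] 'bbb' = {S}
  T[0,3] 'bbbb' = ∅

S ∉ T[0,3] ⇒ NO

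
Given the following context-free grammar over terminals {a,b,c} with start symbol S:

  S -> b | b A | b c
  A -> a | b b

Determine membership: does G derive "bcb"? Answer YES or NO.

Convert to CNF:
  S -> T0 A | T0 T1 | b
  A -> T0 T0 | a
  T0 -> b
  T1 -> c

CYK fill:
  [0..0]={S,T0}  "b"  orig:{S}
  [1..1]={T1}  "c"  orig:{}
  [2..2]={S,T0}  "b"  orig:{S}
  [0..1]={S}  "bc"
  [1..2]=∅  "cb"
  [0..2]=∅  "bcb"

S ∉ T[0,2] ⇒ NO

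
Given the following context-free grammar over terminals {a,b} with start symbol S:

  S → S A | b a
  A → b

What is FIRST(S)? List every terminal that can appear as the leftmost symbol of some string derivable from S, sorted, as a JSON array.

FIRST sets, iterate to fixpoint:
pass 1:
  A via A→b: +{b}
  S via S→b a: +{b}
  FIRST[S]={b}  FIRST[A]={b}
pass 2: (stable)
  FIRST[S]={b}  FIRST[A]={b}

FIRST(S) = ["b"]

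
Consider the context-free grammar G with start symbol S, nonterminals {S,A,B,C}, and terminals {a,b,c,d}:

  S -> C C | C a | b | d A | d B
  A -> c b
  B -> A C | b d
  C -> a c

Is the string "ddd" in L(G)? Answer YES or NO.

CNF form of G:
  S -> C C | C T3 | T2 A | T2 B | b
  A -> T0 T1
  B -> A C | T1 T2
  C -> T3 T0
  T0 -> c
  T1 -> b
  T2 -> d
  T3 -> a

CYK table (by increasing span):
  cell(0,0) d: {T2}  orig:{}
  cell(1,1) d: {T2}  orig:{}
  cell(2,2) d: {T2}  orig:{}
  cell(0,1) dd: ∅
  cell(1,2) dd: ∅
  cell(0,2) ddd: ∅

S ∉ T[0,2] ⇒ NO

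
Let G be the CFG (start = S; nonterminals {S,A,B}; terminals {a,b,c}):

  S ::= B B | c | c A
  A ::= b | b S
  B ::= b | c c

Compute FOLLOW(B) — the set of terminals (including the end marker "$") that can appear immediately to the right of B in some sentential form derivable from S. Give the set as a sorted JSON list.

FIRST sets, iterate to fixpoint:
round 1:
  A via A→b: +{b}
  B via B→b: +{b}
  B via B→c c: +{c}
  S via S→B B: +{b,c}
  FIRST(S)={b,c}  FIRST(A)={b}  FIRST(B)={b,c}
round 2: (stable)
  FIRST(S)={b,c}  FIRST(A)={b}  FIRST(B)={b,c}

Compute FOLLOW by fixpoint:
seed FOLLOW(S) with $
pass 1:
  S→B B: FOLLOW(B) ⊇ FIRST(B) = {b,c}; new: +{b,c}
  S→B B: FOLLOW(B) ⊇ FOLLOW(S) ⊇ {$}; new: +{$}
  S→c A: FOLLOW(A) ⊇ FOLLOW(S) ⊇ {$}; new: +{$}
  FOLLOW[S]={$}  FOLLOW[A]={$}  FOLLOW[B]={$,b,c}
pass 2: (stable)
  FOLLOW[S]={$}  FOLLOW[A]={$}  FOLLOW[B]={$,b,c}

FOLLOW(B) = ["$", "b", "c"]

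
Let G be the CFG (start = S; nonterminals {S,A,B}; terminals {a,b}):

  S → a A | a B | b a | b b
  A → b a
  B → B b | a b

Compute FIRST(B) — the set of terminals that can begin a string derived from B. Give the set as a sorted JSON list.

FIRST sets, iterate to fixpoint:
[1]
  A via A→b a: +{b}
  B via B→a b: +{a}
  S via S→a A: +{a}
  S via S→b a: +{b}
  S: {a,b}  A: {b}  B: {a}
[2] (no change)
  S: {a,b}  A: {b}  B: {a}

FIRST(B) = ["a"]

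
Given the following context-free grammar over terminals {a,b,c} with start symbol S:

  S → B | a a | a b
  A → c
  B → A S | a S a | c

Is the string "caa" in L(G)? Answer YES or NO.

CNF form of G:
  S -> A S | T0 T0 | T0 T1 | T0 X3 | c
  A -> c
  B -> A S | T0 X2 | c
  T0 -> a
  T1 -> b
  X2 -> S T0
  X3 -> S T0

Fill CYK table bottom-up:
  T[0,0] 'c' = {A,B,S}
  T[1,1] 'a' = {T0}  orig:{}
  T[2,2] 'a' = {T0}  orig:{}
  T[0,1] 'ca' = {X2,X3}  orig:{}
  T[1,2] 'aa' = {S}
  T[0,2] 'caa' = {B,S}

S ∈ T[0,2] ⇒ YES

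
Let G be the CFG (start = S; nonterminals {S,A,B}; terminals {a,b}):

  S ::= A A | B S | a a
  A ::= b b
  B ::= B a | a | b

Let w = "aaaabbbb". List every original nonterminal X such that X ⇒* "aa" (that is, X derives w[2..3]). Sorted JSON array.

Convert to CNF:
  S -> A A | B S | T1 T1
  A -> T0 T0
  B -> B T1 | a | b
  T0 -> b
  T1 -> a

CYK table (by increasing span) — only the sub-triangle for w[2..3]:
  [2..2]={B,T1}  "a"  orig:{B}
  [3..3]={B,T1}  "a"  orig:{B}
  [2..3]={B,S}  "aa"

Original NTs in T[2,3] deriving "aa": ["B", "S"]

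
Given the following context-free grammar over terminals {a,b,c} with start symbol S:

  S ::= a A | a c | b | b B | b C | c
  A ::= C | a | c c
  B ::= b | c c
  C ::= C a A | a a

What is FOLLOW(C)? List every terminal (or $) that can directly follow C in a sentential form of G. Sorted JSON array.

FIRST iteration:
iter 1:
  A via A→a: +{a}
  A via A→c c: +{c}
  B via B→b: +{b}
  B via B→c c: +{c}
  C via C→a a: +{a}
  S via S→a A: +{a}
  S via S→b: +{b}
  S via S→c: +{c}
  S: {a,b,c}  A: {a,c}  B: {b,c}  C: {a}
iter 2: done
  S: {a,b,c}  A: {a,c}  B: {b,c}  C: {a}

Compute FOLLOW by fixpoint:
initialize: $ ∈ FOLLOW(S)
round 1:
  C→C a A: FOLLOW(C) ⊇ FIRST(a) = {a}; new: +{a}
  C→C a A: FOLLOW(A) ⊇ FOLLOW(C) ⊇ {a}; new: +{a}
  S→a A: FOLLOW(A) ⊇ FOLLOW(S) ⊇ {$}; new: +{$}
  S→b B: FOLLOW(B) ⊇ FOLLOW(S) ⊇ {$}; new: +{$}
  S→b C: FOLLOW(C) ⊇ FOLLOW(S) ⊇ {$}; new: +{$}
  S: {$}  A: {$,a}  B: {$}  C: {$,a}
round 2: (stable)
  S: {$}  A: {$,a}  B: {$}  C: {$,a}

FOLLOW(C) = ["$", "a"]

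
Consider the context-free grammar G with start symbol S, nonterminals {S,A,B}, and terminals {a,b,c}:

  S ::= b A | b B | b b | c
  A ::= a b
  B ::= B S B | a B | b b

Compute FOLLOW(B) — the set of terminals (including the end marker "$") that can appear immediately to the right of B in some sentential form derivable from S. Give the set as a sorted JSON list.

FIRST sets, iterate to fixpoint:
pass 1:
  A via A→a b: +{a}
  B via B→a B: +{a}
  B via B→b b: +{b}
  S via S→b A: +{b}
  S via S→c: +{c}
  FIRST(S)={b,c}  FIRST(A)={a}  FIRST(B)={a,b}
pass 2: — fixpoint
  FIRST(S)={b,c}  FIRST(A)={a}  FIRST(B)={a,b}

Compute FOLLOW by fixpoint:
initialize: $ ∈ FOLLOW(S)
iter 1:
  B→B S B: FOLLOW(B) ⊇ FIRST(S) = {b,c}; new: +{b,c}
  B→B S B: FOLLOW(S) ⊇ FIRST(B) = {a,b}; new: +{a,b}
  S→b A: FOLLOW(A) ⊇ FOLLOW(S) ⊇ {$,a,b}; new: +{$,a,b}
  S→b B: FOLLOW(B) ⊇ FOLLOW(S) ⊇ {$,a,b}; new: +{$,a}
  FOLLOW(S)={$,a,b}  FOLLOW(A)={$,a,b}  FOLLOW(B)={$,a,b,c}
iter 2: (stable)
  FOLLOW(S)={$,a,b}  FOLLOW(A)={$,a,b}  FOLLOW(B)={$,a,b,c}

FOLLOW(B) = ["$", "a", "b", "c"]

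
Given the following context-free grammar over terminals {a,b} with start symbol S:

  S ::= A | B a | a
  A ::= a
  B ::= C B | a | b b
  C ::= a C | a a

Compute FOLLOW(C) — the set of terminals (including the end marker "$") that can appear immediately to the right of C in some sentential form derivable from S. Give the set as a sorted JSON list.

FIRST iteration:
[1]
  A via A→a: +{a}
  B via B→a: +{a}
  B via B→b b: +{b}
  C via C→a C: +{a}
  S via S→A: +{a}
  S via S→B a: +{b}
  FIRST[S]={a,b}  FIRST[A]={a}  FIRST[B]={a,b}  FIRST[C]={a}
[2] (no change)
  FIRST[S]={a,b}  FIRST[A]={a}  FIRST[B]={a,b}  FIRST[C]={a}

FOLLOW iteration:
initialize: $ ∈ FOLLOW(S)
[1]
  B→C B: FOLLOW(C) ⊇ FIRST(B) = {a,b}; new: +{a,b}
  S→A: FOLLOW(A) ⊇ FOLLOW(S) ⊇ {$}; new: +{$}
  S→B a: FOLLOW(B) ⊇ FIRST(a) = {a}; new: +{a}
  FOLLOW(S)={$}  FOLLOW(A)={$}  FOLLOW(B)={a}  FOLLOW(C)={a,b}
[2] done
  FOLLOW(S)={$}  FOLLOW(A)={$}  FOLLOW(B)={a}  FOLLOW(C)={a,b}

FOLLOW(C) = ["a", "b"]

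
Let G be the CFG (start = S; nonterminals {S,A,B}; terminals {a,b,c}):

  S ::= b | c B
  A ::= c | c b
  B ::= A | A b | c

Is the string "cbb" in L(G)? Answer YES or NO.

CNF form of G:
  S -> T0 B | b
  A -> T0 T1 | c
  B -> A T1 | T0 T1 | c
  T0 -> c
  T1 -> b

Fill CYK table bottom-up:
  [0..0]={A,B,T0}  "c"  orig:{A,B}
  [1..1]={S,T1}  "b"  orig:{S}
  [2..2]={S,T1}  "b"  orig:{S}
  [0..1]={A,B}  "cb"
  [1..2]=∅  "bb"
  [0..2]={B}  "cbb"

S ∉ T[0,2] ⇒ NO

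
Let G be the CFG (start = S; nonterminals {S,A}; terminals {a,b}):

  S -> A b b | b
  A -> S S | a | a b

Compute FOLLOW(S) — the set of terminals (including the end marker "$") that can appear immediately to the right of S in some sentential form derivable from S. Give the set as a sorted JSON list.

FIRST sets, iterate to fixpoint:
round 1:
  A via A→a: +{a}
  S via S→A b b: +{a}
  S via S→b: +{b}
  FIRST(S)={a,b}  FIRST(A)={a}
round 2:
  A via A→S S: +{b}
  FIRST(S)={a,b}  FIRST(A)={a,b}
round 3: (stable)
  FIRST(S)={a,b}  FIRST(A)={a,b}

FOLLOW iteration:
FOLLOW(S) := {$}
pass 1:
  A→S S: FOLLOW(S) ⊇ FIRST(S) = {a,b}; new: +{a,b}
  S→A b b: FOLLOW(A) ⊇ FIRST(b) = {b}; new: +{b}
  FOLLOW[S]={$,a,b}  FOLLOW[A]={b}
pass 2: (stable)
  FOLLOW[S]={$,a,b}  FOLLOW[A]={b}

FOLLOW(S) = ["$", "a", "b"]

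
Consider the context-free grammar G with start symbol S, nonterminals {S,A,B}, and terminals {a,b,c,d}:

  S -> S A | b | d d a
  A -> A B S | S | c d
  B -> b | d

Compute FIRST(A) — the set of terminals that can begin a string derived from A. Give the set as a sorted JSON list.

Compute FIRST by fixpoint:
iter 1:
  A via A→c d: +{c}
  B via B→b: +{b}
  B via B→d: +{d}
  S via S→b: +{b}
  S via S→d d a: +{d}
  S: {b,d}  A: {c}  B: {b,d}
iter 2:
  A via A→S: +{b,d}
  S: {b,d}  A: {b,c,d}  B: {b,d}
iter 3: (no change)
  S: {b,d}  A: {b,c,d}  B: {b,d}

FIRST(A) = ["b", "c", "d"]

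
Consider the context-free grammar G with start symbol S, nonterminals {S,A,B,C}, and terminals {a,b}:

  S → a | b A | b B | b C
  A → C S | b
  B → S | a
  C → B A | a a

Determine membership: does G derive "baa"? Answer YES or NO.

CNF form of G:
  S -> T0 A | T0 B | T0 C | a
  A -> C S | b
  B -> T0 A | T0 B | T0 C | a
  C -> B A | T1 T1
  T0 -> b
  T1 -> a

CYK fill:
  cell(0,0) b: {A,T0}  orig:{A}
  cell(1,1) a: {B,S,T1}  orig:{B,S}
  cell(2,2) a: {B,S,T1}  orig:{B,S}
  cell(0,1) ba: {B,S}
  cell(1,2) aa: {C}
  cell(0,2) baa: {B,S}

S ∈ T[0,2] ⇒ YES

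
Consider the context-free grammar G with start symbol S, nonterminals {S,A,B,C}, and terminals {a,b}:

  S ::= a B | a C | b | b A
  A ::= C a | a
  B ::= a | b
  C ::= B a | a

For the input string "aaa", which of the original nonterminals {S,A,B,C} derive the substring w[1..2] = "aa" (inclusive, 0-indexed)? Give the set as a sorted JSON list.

Convert to CNF:
  S -> T0 B | T0 C | T1 A | b
  A -> C T0 | a
  B -> a | b
  C -> B T0 | a
  T0 -> a
  T1 -> b

CYK fill, restricted to cells inside w[1..2]:
  cell(1,1) a: {A,B,C,T0}  orig:{A,B,C}
  cell(2,2) a: {A,B,C,T0}  orig:{A,B,C}
  cell(1,2) aa: {A,C,S}

Original NTs in T[1,2] deriving "aa": ["A", "C", "S"]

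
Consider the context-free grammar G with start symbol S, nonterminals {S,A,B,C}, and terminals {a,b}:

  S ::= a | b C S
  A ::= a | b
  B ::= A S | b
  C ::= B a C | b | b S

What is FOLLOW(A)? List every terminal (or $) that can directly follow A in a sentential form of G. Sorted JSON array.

FIRST sets, iterate to fixpoint:
round 1:
  A via A→a: +{a}
  A via A→b: +{b}
  B via B→A S: +{a,b}
  C via C→B a C: +{a,b}
  S via S→a: +{a}
  S via S→b C S: +{b}
  FIRST[S]={a,b}  FIRST[A]={a,b}  FIRST[B]={a,b}  FIRST[C]={a,b}
round 2: done
  FIRST[S]={a,b}  FIRST[A]={a,b}  FIRST[B]={a,b}  FIRST[C]={a,b}

Compute FOLLOW by fixpoint:
seed FOLLOW(S) with $
pass 1:
  B→A S: FOLLOW(A) ⊇ FIRST(S) = {a,b}; new: +{a,b}
  C→B a C: FOLLOW(B) ⊇ FIRST(a) = {a}; new: +{a}
  S→b C S: FOLLOW(C) ⊇ FIRST(S) = {a,b}; new: +{a,b}
  FOLLOW[S]={$}  FOLLOW[A]={a,b}  FOLLOW[B]={a}  FOLLOW[C]={a,b}
pass 2:
  B→A S: FOLLOW(S) ⊇ FOLLOW(B) ⊇ {a}; new: +{a}
  C→b S: FOLLOW(S) ⊇ FOLLOW(C) ⊇ {a,b}; new: +{b}
  FOLLOW[S]={$,a,b}  FOLLOW[A]={a,b}  FOLLOW[B]={a}  FOLLOW[C]={a,b}
pass 3: done
  FOLLOW[S]={$,a,b}  FOLLOW[A]={a,b}  FOLLOW[B]={a}  FOLLOW[C]={a,b}

FOLLOW(A) = ["a", "b"]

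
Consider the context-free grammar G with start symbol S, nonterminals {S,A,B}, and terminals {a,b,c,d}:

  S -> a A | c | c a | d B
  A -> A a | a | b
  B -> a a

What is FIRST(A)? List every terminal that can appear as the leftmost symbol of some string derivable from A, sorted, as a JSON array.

FIRST iteration:
[1]
  A via A→a: +{a}
  A via A→b: +{b}
  B via B→a a: +{a}
  S via S→a A: +{a}
  S via S→c: +{c}
  S via S→d B: +{d}
  FIRST[S]={a,c,d}  FIRST[A]={a,b}  FIRST[B]={a}
[2] (stable)
  FIRST[S]={a,c,d}  FIRST[A]={a,b}  FIRST[B]={a}

FIRST(A) = ["a", "b"]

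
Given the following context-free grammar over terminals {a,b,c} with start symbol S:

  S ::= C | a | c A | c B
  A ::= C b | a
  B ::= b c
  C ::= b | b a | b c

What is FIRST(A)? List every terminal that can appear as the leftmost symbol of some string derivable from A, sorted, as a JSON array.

Compute FIRST by fixpoint:
[1]
  A via A→a: +{a}
  B via B→b c: +{b}
  C via C→b: +{b}
  S via S→C: +{b}
  S via S→a: +{a}
  S via S→c A: +{c}
  FIRST[S]={a,b,c}  FIRST[A]={a}  FIRST[B]={b}  FIRST[C]={b}
[2]
  A via A→C b: +{b}
  FIRST[S]={a,b,c}  FIRST[A]={a,b}  FIRST[B]={b}  FIRST[C]={b}
[3] (stable)
  FIRST[S]={a,b,c}  FIRST[A]={a,b}  FIRST[B]={b}  FIRST[C]={b}

FIRST(A) = ["a", "b"]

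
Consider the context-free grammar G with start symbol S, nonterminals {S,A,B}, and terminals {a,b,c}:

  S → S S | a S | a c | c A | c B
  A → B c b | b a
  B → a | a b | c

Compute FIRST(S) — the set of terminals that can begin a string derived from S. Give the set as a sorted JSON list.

Compute FIRST by fixpoint:
round 1:
  A via A→b a: +{b}
  B via B→a: +{a}
  B via B→c: +{c}
  S via S→a S: +{a}
  S via S→c A: +{c}
  FIRST[S]={a,c}  FIRST[A]={b}  FIRST[B]={a,c}
round 2:
  A via A→B c b: +{a,c}
  FIRST[S]={a,c}  FIRST[A]={a,b,c}  FIRST[B]={a,c}
round 3: done
  FIRST[S]={a,c}  FIRST[A]={a,b,c}  FIRST[B]={a,c}

FIRST(S) = ["a", "c"]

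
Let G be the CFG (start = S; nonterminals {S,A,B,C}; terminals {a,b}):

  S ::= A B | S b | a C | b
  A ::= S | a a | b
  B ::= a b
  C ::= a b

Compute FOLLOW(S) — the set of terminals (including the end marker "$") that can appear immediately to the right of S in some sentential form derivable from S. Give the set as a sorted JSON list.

FIRST iteration:
[1]
  A via A→a a: +{a}
  A via A→b: +{b}
  B via B→a b: +{a}
  C via C→a b: +{a}
  S via S→A B: +{a,b}
  FIRST(S)={a,b}  FIRST(A)={a,b}  FIRST(B)={a}  FIRST(C)={a}
[2] (stable)
  FIRST(S)={a,b}  FIRST(A)={a,b}  FIRST(B)={a}  FIRST(C)={a}

FOLLOW iteration:
FOLLOW(S) := {$}
pass 1:
  S→A B: FOLLOW(A) ⊇ FIRST(B) = {a}; new: +{a}
  S→A B: FOLLOW(B) ⊇ FOLLOW(S) ⊇ {$}; new: +{$}
  S→S b: FOLLOW(S) ⊇ FIRST(b) = {b}; new: +{b}
  S→a C: FOLLOW(C) ⊇ FOLLOW(S) ⊇ {$,b}; new: +{$,b}
  FOLLOW[S]={$,b}  FOLLOW[A]={a}  FOLLOW[B]={$}  FOLLOW[C]={$,b}
pass 2:
  A→S: FOLLOW(S) ⊇ FOLLOW(A) ⊇ {a}; new: +{a}
  S→A B: FOLLOW(B) ⊇ FOLLOW(S) ⊇ {$,a,b}; new: +{a,b}
  S→a C: FOLLOW(C) ⊇ FOLLOW(S) ⊇ {$,a,b}; new: +{a}
  FOLLOW[S]={$,a,b}  FOLLOW[A]={a}  FOLLOW[B]={$,a,b}  FOLLOW[C]={$,a,b}
pass 3: done
  FOLLOW[S]={$,a,b}  FOLLOW[A]={a}  FOLLOW[B]={$,a,b}  FOLLOW[C]={$,a,b}

FOLLOW(S) = ["$", "a", "b"]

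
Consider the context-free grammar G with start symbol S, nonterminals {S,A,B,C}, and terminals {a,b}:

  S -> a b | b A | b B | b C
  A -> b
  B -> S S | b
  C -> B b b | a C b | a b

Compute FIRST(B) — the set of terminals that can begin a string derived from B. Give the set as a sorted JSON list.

FIRST iteration:
round 1:
  A via A→b: +{b}
  B via B→b: +{b}
  C via C→B b b: +{b}
  C via C→a C b: +{a}
  S via S→a b: +{a}
  S via S→b A: +{b}
  FIRST(S)={a,b}  FIRST(A)={b}  FIRST(B)={b}  FIRST(C)={a,b}
round 2:
  B via B→S S: +{a}
  FIRST(S)={a,b}  FIRST(A)={b}  FIRST(B)={a,b}  FIRST(C)={a,b}
round 3: (no change)
  FIRST(S)={a,b}  FIRST(A)={b}  FIRST(B)={a,b}  FIRST(C)={a,b}

FIRST(B) = ["a", "b"]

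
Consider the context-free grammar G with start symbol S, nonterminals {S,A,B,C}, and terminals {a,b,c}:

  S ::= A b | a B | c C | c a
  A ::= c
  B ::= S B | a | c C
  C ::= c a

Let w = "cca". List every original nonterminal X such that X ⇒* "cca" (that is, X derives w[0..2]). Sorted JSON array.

Convert to CNF:
  S -> A T2 | T0 C | T0 T1 | T1 B
  A -> c
  B -> S B | T0 C | a
  C -> T0 T1
  T0 -> c
  T1 -> a
  T2 -> b

Fill CYK table bottom-up, restricted to cells inside w[0..2]:
  [0..0]={A,T0}  "c"  orig:{A}
  [1..1]={A,T0}  "c"  orig:{A}
  [2..2]={B,T1}  "a"  orig:{B}
  [0..1]=∅  "cc"
  [1..2]={C,S}  "ca"
  [0..2]={B,S}  "cca"

Original NTs in T[0,2] deriving "cca": ["B", "S"]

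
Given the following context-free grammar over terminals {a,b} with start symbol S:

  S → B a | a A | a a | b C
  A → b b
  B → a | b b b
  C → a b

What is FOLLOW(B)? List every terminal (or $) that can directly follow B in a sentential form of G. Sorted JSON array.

Compute FIRST by fixpoint:
round 1:
  A via A→b b: +{b}
  B via B→a: +{a}
  B via B→b b b: +{b}
  C via C→a b: +{a}
  S via S→B a: +{a,b}
  FIRST[S]={a,b}  FIRST[A]={b}  FIRST[B]={a,b}  FIRST[C]={a}
round 2: done
  FIRST[S]={a,b}  FIRST[A]={b}  FIRST[B]={a,b}  FIRST[C]={a}

Compute FOLLOW by fixpoint:
FOLLOW(S) := {$}
iter 1:
  S→B a: FOLLOW(B) ⊇ FIRST(a) = {a}; new: +{a}
  S→a A: FOLLOW(A) ⊇ FOLLOW(S) ⊇ {$}; new: +{$}
  S→b C: FOLLOW(C) ⊇ FOLLOW(S) ⊇ {$}; new: +{$}
  S: {$}  A: {$}  B: {a}  C: {$}
iter 2: done
  S: {$}  A: {$}  B: {a}  C: {$}

FOLLOW(B) = ["a"]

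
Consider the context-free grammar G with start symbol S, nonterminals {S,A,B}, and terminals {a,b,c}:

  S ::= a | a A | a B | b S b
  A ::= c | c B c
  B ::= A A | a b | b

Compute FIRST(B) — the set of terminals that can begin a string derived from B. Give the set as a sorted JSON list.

FIRST iteration:
iter 1:
  A via A→c: +{c}
  B via B→A A: +{c}
  B via B→a b: +{a}
  B via B→b: +{b}
  S via S→a: +{a}
  S via S→b S b: +{b}
  S: {a,b}  A: {c}  B: {a,b,c}
iter 2: — fixpoint
  S: {a,b}  A: {c}  B: {a,b,c}

FIRST(B) = ["a", "b", "c"]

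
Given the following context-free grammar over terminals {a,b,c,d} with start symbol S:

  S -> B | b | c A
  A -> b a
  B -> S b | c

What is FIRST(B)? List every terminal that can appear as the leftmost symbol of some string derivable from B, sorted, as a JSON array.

Compute FIRST by fixpoint:
[1]
  A via A→b a: +{b}
  B via B→c: +{c}
  S via S→B: +{c}
  S via S→b: +{b}
  FIRST(S)={b,c}  FIRST(A)={b}  FIRST(B)={c}
[2]
  B via B→S b: +{b}
  FIRST(S)={b,c}  FIRST(A)={b}  FIRST(B)={b,c}
[3] (stable)
  FIRST(S)={b,c}  FIRST(A)={b}  FIRST(B)={b,c}

FIRST(B) = ["b", "c"]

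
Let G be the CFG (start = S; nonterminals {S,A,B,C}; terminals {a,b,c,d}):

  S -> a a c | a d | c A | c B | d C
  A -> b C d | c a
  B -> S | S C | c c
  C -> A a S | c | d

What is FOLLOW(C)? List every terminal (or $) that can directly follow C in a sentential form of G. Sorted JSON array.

FIRST iteration:
iter 1:
  A via A→b C d: +{b}
  A via A→c a: +{c}
  B via B→c c: +{c}
  C via C→A a S: +{b,c}
  C via C→d: +{d}
  S via S→a a c: +{a}
  S via S→c A: +{c}
  S via S→d C: +{d}
  S: {a,c,d}  A: {b,c}  B: {c}  C: {b,c,d}
iter 2:
  B via B→S: +{a,d}
  S: {a,c,d}  A: {b,c}  B: {a,c,d}  C: {b,c,d}
iter 3: — fixpoint
  S: {a,c,d}  A: {b,c}  B: {a,c,d}  C: {b,c,d}

FOLLOW sets:
initialize: $ ∈ FOLLOW(S)
iter 1:
  A→b C d: FOLLOW(C) ⊇ FIRST(d) = {d}; new: +{d}
  B→S C: FOLLOW(S) ⊇ FIRST(C) = {b,c,d}; new: +{b,c,d}
  C→A a S: FOLLOW(A) ⊇ FIRST(a) = {a}; new: +{a}
  S→c A: FOLLOW(A) ⊇ FOLLOW(S) ⊇ {$,b,c,d}; new: +{$,b,c,d}
  S→c B: FOLLOW(B) ⊇ FOLLOW(S) ⊇ {$,b,c,d}; new: +{$,b,c,d}
  S→d C: FOLLOW(C) ⊇ FOLLOW(S) ⊇ {$,b,c,d}; new: +{$,b,c}
  S: {$,b,c,d}  A: {$,a,b,c,d}  B: {$,b,c,d}  C: {$,b,c,d}
iter 2: (no change)
  S: {$,b,c,d}  A: {$,a,b,c,d}  B: {$,b,c,d}  C: {$,b,c,d}

FOLLOW(C) = ["$", "b", "c", "d"]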